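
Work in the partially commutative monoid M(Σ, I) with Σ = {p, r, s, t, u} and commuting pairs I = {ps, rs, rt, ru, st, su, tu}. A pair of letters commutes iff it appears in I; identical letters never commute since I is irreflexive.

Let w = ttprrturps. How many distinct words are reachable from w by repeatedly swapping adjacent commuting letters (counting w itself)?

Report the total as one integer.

200

piece 0:t — minimal
piece 1:t rests on {0:t}
piece 2:p rests on {1:t}
piece 3:r rests on {2:p}
piece 4:r rests on {3:r}
piece 5:t rests on {2:p}
piece 6:u rests on {2:p}
piece 7:r rests on {4:r}
piece 8:p rests on {5:t, 6:u, 7:r}
piece 9:s — minimal
minimal pieces: {0:t, 9:s}
ways to finish when only these pieces remain (= sum over removing one remaining piece with nothing left below it):
  1 left: {8}→1  {9}→1
  2 left: {5,8}→1  {6,8}→1  {7,8}→1  {8,9}→2
  3 left: {4,7,8}→1  {5,6,8}→2  {5,7,8}→2  {5,8,9}→3  {6,7,8}→2  {6,8,9}→3  {7,8,9}→3
  4 left: {3,4,7,8}→1  {4,5,7,8}→3  {4,6,7,8}→3  {4,7,8,9}→4  {5,6,7,8}→6  {5,6,8,9}→8  {5,7,8,9}→8  {6,7,8,9}→8
  5 left: {3,4,5,7,8}→4  {3,4,6,7,8}→4  {3,4,7,8,9}→5  {4,5,6,7,8}→12  {4,5,7,8,9}→15  {4,6,7,8,9}→15  {5,6,7,8,9}→30
  6 left: {3,4,5,6,7,8}→20  {3,4,5,7,8,9}→24  {3,4,6,7,8,9}→24  {4,5,6,7,8,9}→72
  7 left: {2,3,4,5,6,7,8}→20  {3,4,5,6,7,8,9}→140
  8 left: {1,2,3,4,5,6,7,8}→20  {2,3,4,5,6,7,8,9}→160
  placing 0:t first → 180 extensions
  placing 9:s first → 20 extensions
total linear extensions = 200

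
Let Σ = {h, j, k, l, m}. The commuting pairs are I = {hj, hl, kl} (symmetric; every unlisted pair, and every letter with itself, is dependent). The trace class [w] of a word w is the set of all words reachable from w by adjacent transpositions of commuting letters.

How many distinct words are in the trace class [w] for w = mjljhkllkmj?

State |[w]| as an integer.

drop 0:m onto floor
drop 1:j onto {0:m}
drop 2:l onto {1:j}
drop 3:j onto {2:l}
drop 4:h onto {0:m}
drop 5:k onto {3:j, 4:h}
drop 6:l onto {3:j}
drop 7:l onto {6:l}
drop 8:k onto {5:k}
drop 9:m onto {7:l, 8:k}
drop 10:j onto {9:m}
ground layer = {0:m}
drop-orders for the pieces not yet dropped (sum over which currently-grounded one goes next):
  1 to go: {10} 1
  2 to go: {9,10} 1
  3 to go: {7,9,10} 1  {8,9,10} 1
  4 to go: {5,8,9,10} 1  {6,7,9,10} 1  {7,8,9,10} 2
  5 to go: {4,5,8,9,10} 1  {5,7,8,9,10} 3  {6,7,8,9,10} 3
  6 to go: {4,5,7,8,9,10} 4  {5,6,7,8,9,10} 6
  7 to go: {3,5,6,7,8,9,10} 6  {4,5,6,7,8,9,10} 10
  8 to go: {2,3,5,6,7,8,9,10} 6  {3,4,5,6,7,8,9,10} 16
  9 to go: {1,2,3,5,6,7,8,9,10} 6  {2,3,4,5,6,7,8,9,10} 22
  if 0:m drops first: 28 orders

28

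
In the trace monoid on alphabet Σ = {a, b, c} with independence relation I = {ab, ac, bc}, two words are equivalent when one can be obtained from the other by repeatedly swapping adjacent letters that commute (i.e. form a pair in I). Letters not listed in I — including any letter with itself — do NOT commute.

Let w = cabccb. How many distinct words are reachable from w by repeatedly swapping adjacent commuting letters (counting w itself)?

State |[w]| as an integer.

0(c) covers ∅
1(a) covers ∅
2(b) covers ∅
3(c) covers 0:c
4(c) covers 3:c
5(b) covers 2:b
floor of heap: 0:c, 1:a, 2:b
completions by unplaced set U, small U first (add the entries for U minus each lowest piece of U):
  |U|=1: {1}:1  {4}:1  {5}:1
  |U|=2: {1,4}:2  {1,5}:2  {2,5}:1  {3,4}:1  {4,5}:2
  |U|=3: {0,3,4}:1  {1,2,5}:3  {1,3,4}:3  {1,4,5}:6  {2,4,5}:3  {3,4,5}:3
  |U|=4: {0,1,3,4}:4  {0,3,4,5}:4  {1,2,4,5}:12  {1,3,4,5}:12  {2,3,4,5}:6
  start at 0(c): 30
  start at 1(a): 10
  start at 2(b): 20
sum over floor = 60

60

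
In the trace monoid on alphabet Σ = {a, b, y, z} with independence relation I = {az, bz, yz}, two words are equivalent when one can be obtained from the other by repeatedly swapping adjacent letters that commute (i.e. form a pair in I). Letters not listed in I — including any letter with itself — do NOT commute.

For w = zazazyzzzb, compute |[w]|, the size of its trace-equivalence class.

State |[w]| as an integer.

210

drop 0:z onto floor
drop 1:a onto floor
drop 2:z onto {0:z}
drop 3:a onto {1:a}
drop 4:z onto {2:z}
drop 5:y onto {3:a}
drop 6:z onto {4:z}
drop 7:z onto {6:z}
drop 8:z onto {7:z}
drop 9:b onto {5:y}
ground layer = {0:z, 1:a}
drop-orders for the pieces not yet dropped (sum over which currently-grounded one goes next):
  1 to go: {8} 1  {9} 1
  2 to go: {5,9} 1  {7,8} 1  {8,9} 2
  3 to go: {3,5,9} 1  {5,8,9} 3  {6,7,8} 1  {7,8,9} 3
  4 to go: {1,3,5,9} 1  {3,5,8,9} 4  {4,6,7,8} 1  {5,7,8,9} 6  {6,7,8,9} 4
  5 to go: {1,3,5,8,9} 5  {2,4,6,7,8} 1  {3,5,7,8,9} 10  {4,6,7,8,9} 5  {5,6,7,8,9} 10
  6 to go: {0,2,4,6,7,8} 1  {1,3,5,7,8,9} 15  {2,4,6,7,8,9} 6  {3,5,6,7,8,9} 20  {4,5,6,7,8,9} 15
  7 to go: {0,2,4,6,7,8,9} 7  {1,3,5,6,7,8,9} 35  {2,4,5,6,7,8,9} 21  {3,4,5,6,7,8,9} 35
  8 to go: {0,2,4,5,6,7,8,9} 28  {1,3,4,5,6,7,8,9} 70  {2,3,4,5,6,7,8,9} 56
  if 0:z drops first: 126 orders
  if 1:a drops first: 84 orders
heap linearizations: 210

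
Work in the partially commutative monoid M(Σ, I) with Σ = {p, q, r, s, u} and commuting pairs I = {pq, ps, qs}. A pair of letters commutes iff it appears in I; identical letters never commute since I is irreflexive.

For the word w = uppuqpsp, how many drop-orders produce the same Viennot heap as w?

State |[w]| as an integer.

12

0(u) covers ∅
1(p) covers 0:u
2(p) covers 1:p
3(u) covers 2:p
4(q) covers 3:u
5(p) covers 3:u
6(s) covers 3:u
7(p) covers 5:p
floor of heap: 0:u
completions by unplaced set U, small U first (add the entries for U minus each lowest piece of U):
  |U|=1: {4}:1  {6}:1  {7}:1
  |U|=2: {4,6}:2  {4,7}:2  {5,7}:1  {6,7}:2
  |U|=3: {4,5,7}:3  {4,6,7}:6  {5,6,7}:3
  |U|=4: {4,5,6,7}:12
  |U|=5: {3,4,5,6,7}:12
  |U|=6: {2,3,4,5,6,7}:12
  start at 0(u): 12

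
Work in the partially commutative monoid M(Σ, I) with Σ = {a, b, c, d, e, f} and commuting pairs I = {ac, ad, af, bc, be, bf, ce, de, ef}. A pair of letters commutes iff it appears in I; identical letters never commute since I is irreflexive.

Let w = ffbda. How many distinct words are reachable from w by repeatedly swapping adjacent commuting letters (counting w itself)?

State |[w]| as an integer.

9

#0=f has no predecessor
#1=f depends on [0:f]
#2=b has no predecessor
#3=d depends on [1:f, 2:b]
#4=a depends on [2:b]
sources: [0:f, 2:b]
N(rest) = Σ N(rest − s) over sources s of rest; N(one piece) = 1:
  size 1 → [3]=1  [4]=1
  size 2 → [1,3]=1  [3,4]=2
  size 3 → [0,1,3]=1  [1,3,4]=3  [2,3,4]=2
  first=0(f) contributes 5
  first=2(b) contributes 4
|[w]| = 9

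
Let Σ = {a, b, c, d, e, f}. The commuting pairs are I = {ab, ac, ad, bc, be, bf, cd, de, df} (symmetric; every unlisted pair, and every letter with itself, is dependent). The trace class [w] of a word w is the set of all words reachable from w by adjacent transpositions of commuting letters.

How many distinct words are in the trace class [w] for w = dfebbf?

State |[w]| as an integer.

#0=d has no predecessor
#1=f has no predecessor
#2=e depends on [1:f]
#3=b depends on [0:d]
#4=b depends on [3:b]
#5=f depends on [2:e]
sources: [0:d, 1:f]
N(rest) = Σ N(rest − s) over sources s of rest; N(one piece) = 1:
  size 1 → [4]=1  [5]=1
  size 2 → [2,5]=1  [3,4]=1  [4,5]=2
  size 3 → [0,3,4]=1  [1,2,5]=1  [2,4,5]=3  [3,4,5]=3
  size 4 → [0,3,4,5]=4  [1,2,4,5]=4  [2,3,4,5]=6
  first=0(d) contributes 10
  first=1(f) contributes 10
|[w]| = 20

20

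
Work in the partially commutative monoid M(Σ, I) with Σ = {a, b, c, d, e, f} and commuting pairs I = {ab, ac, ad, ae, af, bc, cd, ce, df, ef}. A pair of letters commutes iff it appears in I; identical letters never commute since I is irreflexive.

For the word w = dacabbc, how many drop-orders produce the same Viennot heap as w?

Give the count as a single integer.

0(d) covers ∅
1(a) covers ∅
2(c) covers ∅
3(a) covers 1:a
4(b) covers 0:d
5(b) covers 4:b
6(c) covers 2:c
floor of heap: 0:d, 1:a, 2:c
completions by unplaced set U, small U first (add the entries for U minus each lowest piece of U):
  |U|=1: {3}:1  {5}:1  {6}:1
  |U|=2: {1,3}:1  {2,6}:1  {3,5}:2  {3,6}:2  {4,5}:1  {5,6}:2
  |U|=3: {0,4,5}:1  {1,3,5}:3  {1,3,6}:3  {2,3,6}:3  {2,5,6}:3  {3,4,5}:3  {3,5,6}:6  {4,5,6}:3
  |U|=4: {0,3,4,5}:4  {0,4,5,6}:4  {1,2,3,6}:6  {1,3,4,5}:6  {1,3,5,6}:12  {2,3,5,6}:12  {2,4,5,6}:6  {3,4,5,6}:12
  |U|=5: {0,1,3,4,5}:10  {0,2,4,5,6}:10  {0,3,4,5,6}:20  {1,2,3,5,6}:30  {1,3,4,5,6}:30  {2,3,4,5,6}:30
  start at 0(d): 90
  start at 1(a): 60
  start at 2(c): 60
sum over floor = 210

210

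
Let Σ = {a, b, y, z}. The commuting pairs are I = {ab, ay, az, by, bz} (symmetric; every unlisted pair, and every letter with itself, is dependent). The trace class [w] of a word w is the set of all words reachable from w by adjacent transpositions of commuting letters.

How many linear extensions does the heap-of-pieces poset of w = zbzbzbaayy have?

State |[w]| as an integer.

0(z) covers ∅
1(b) covers ∅
2(z) covers 0:z
3(b) covers 1:b
4(z) covers 2:z
5(b) covers 3:b
6(a) covers ∅
7(a) covers 6:a
8(y) covers 4:z
9(y) covers 8:y
floor of heap: 0:z, 1:b, 6:a
completions by unplaced set U, small U first (add the entries for U minus each lowest piece of U):
  |U|=1: {5}:1  {7}:1  {9}:1
  |U|=2: {3,5}:1  {5,7}:2  {5,9}:2  {6,7}:1  {7,9}:2  {8,9}:1
  |U|=3: {1,3,5}:1  {3,5,7}:3  {3,5,9}:3  {4,8,9}:1  {5,6,7}:3  {5,7,9}:6  {5,8,9}:3  {6,7,9}:3  {7,8,9}:3
  |U|=4: {1,3,5,7}:4  {1,3,5,9}:4  {2,4,8,9}:1  {3,5,6,7}:6  {3,5,7,9}:12  {3,5,8,9}:6  {4,5,8,9}:4  {4,7,8,9}:4  {5,6,7,9}:12  {5,7,8,9}:12  {6,7,8,9}:6
  |U|=5: {0,2,4,8,9}:1  {1,3,5,6,7}:10  {1,3,5,7,9}:20  {1,3,5,8,9}:10  {2,4,5,8,9}:5  {2,4,7,8,9}:5  {3,4,5,8,9}:10  {3,5,6,7,9}:30  {3,5,7,8,9}:30  {4,5,7,8,9}:20  {4,6,7,8,9}:10  {5,6,7,8,9}:30
  |U|=6: {0,2,4,5,8,9}:6  {0,2,4,7,8,9}:6  {1,3,4,5,8,9}:20  {1,3,5,6,7,9}:60  {1,3,5,7,8,9}:60  {2,3,4,5,8,9}:15  {2,4,5,7,8,9}:30  {2,4,6,7,8,9}:15  {3,4,5,7,8,9}:60  {3,5,6,7,8,9}:90  {4,5,6,7,8,9}:60
  |U|=7: {0,2,3,4,5,8,9}:21  {0,2,4,5,7,8,9}:42  {0,2,4,6,7,8,9}:21  {1,2,3,4,5,8,9}:35  {1,3,4,5,7,8,9}:140  {1,3,5,6,7,8,9}:210  {2,3,4,5,7,8,9}:105  {2,4,5,6,7,8,9}:105  {3,4,5,6,7,8,9}:210
  |U|=8: {0,1,2,3,4,5,8,9}:56  {0,2,3,4,5,7,8,9}:168  {0,2,4,5,6,7,8,9}:168  {1,2,3,4,5,7,8,9}:280  {1,3,4,5,6,7,8,9}:560  {2,3,4,5,6,7,8,9}:420
  start at 0(z): 1260
  start at 1(b): 756
  start at 6(a): 504
sum over floor = 2520

2520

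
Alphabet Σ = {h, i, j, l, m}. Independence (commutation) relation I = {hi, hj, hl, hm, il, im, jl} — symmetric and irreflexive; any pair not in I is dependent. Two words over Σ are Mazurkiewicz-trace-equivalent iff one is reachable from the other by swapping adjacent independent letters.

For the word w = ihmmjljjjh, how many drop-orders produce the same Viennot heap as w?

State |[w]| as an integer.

0(i) covers ∅
1(h) covers ∅
2(m) covers ∅
3(m) covers 2:m
4(j) covers 0:i, 3:m
5(l) covers 3:m
6(j) covers 4:j
7(j) covers 6:j
8(j) covers 7:j
9(h) covers 1:h
floor of heap: 0:i, 1:h, 2:m
completions by unplaced set U, small U first (add the entries for U minus each lowest piece of U):
  |U|=1: {5}:1  {8}:1  {9}:1
  |U|=2: {1,9}:1  {5,8}:2  {5,9}:2  {7,8}:1  {8,9}:2
  |U|=3: {1,5,9}:3  {1,8,9}:3  {5,7,8}:3  {5,8,9}:6  {6,7,8}:1  {7,8,9}:3
  |U|=4: {1,5,8,9}:12  {1,7,8,9}:6  {4,6,7,8}:1  {5,6,7,8}:4  {5,7,8,9}:12  {6,7,8,9}:4
  |U|=5: {0,4,6,7,8}:1  {1,5,7,8,9}:30  {1,6,7,8,9}:10  {4,5,6,7,8}:5  {4,6,7,8,9}:5  {5,6,7,8,9}:20
  |U|=6: {0,4,5,6,7,8}:6  {0,4,6,7,8,9}:6  {1,4,6,7,8,9}:15  {1,5,6,7,8,9}:60  {3,4,5,6,7,8}:5  {4,5,6,7,8,9}:30
  |U|=7: {0,1,4,6,7,8,9}:21  {0,3,4,5,6,7,8}:11  {0,4,5,6,7,8,9}:42  {1,4,5,6,7,8,9}:105  {2,3,4,5,6,7,8}:5  {3,4,5,6,7,8,9}:35
  |U|=8: {0,1,4,5,6,7,8,9}:168  {0,2,3,4,5,6,7,8}:16  {0,3,4,5,6,7,8,9}:88  {1,3,4,5,6,7,8,9}:140  {2,3,4,5,6,7,8,9}:40
  start at 0(i): 180
  start at 1(h): 144
  start at 2(m): 396
sum over floor = 720

720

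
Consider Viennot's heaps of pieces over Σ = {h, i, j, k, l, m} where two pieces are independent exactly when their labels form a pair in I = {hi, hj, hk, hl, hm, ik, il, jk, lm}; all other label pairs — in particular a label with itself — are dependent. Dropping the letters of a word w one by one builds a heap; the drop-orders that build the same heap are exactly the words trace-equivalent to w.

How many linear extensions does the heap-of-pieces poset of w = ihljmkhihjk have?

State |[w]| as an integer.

drop 0:i onto floor
drop 1:h onto floor
drop 2:l onto floor
drop 3:j onto {0:i, 2:l}
drop 4:m onto {3:j}
drop 5:k onto {4:m}
drop 6:h onto {1:h}
drop 7:i onto {4:m}
drop 8:h onto {6:h}
drop 9:j onto {7:i}
drop 10:k onto {5:k}
ground layer = {0:i, 1:h, 2:l}
drop-orders for the pieces not yet dropped (sum over which currently-grounded one goes next):
  1 to go: {8} 1  {9} 1  {10} 1
  2 to go: {5,10} 1  {6,8} 1  {7,9} 1  {8,9} 2  {8,10} 2  {9,10} 2
  3 to go: {1,6,8} 1  {5,8,10} 3  {5,9,10} 3  {6,8,9} 3  {6,8,10} 3  {7,8,9} 3  {7,9,10} 3  {8,9,10} 6
  4 to go: {1,6,8,9} 4  {1,6,8,10} 4  {5,6,8,10} 6  {5,7,9,10} 6  {5,8,9,10} 12  {6,7,8,9} 6  {6,8,9,10} 12  {7,8,9,10} 12
  5 to go: {1,5,6,8,10} 10  {1,6,7,8,9} 10  {1,6,8,9,10} 20  {4,5,7,9,10} 6  {5,6,8,9,10} 30  {5,7,8,9,10} 30  {6,7,8,9,10} 30
  6 to go: {1,5,6,8,9,10} 60  {1,6,7,8,9,10} 60  {3,4,5,7,9,10} 6  {4,5,7,8,9,10} 36  {5,6,7,8,9,10} 90
  7 to go: {0,3,4,5,7,9,10} 6  {1,5,6,7,8,9,10} 210  {2,3,4,5,7,9,10} 6  {3,4,5,7,8,9,10} 42  {4,5,6,7,8,9,10} 126
  8 to go: {0,2,3,4,5,7,9,10} 12  {0,3,4,5,7,8,9,10} 48  {1,4,5,6,7,8,9,10} 336  {2,3,4,5,7,8,9,10} 48  {3,4,5,6,7,8,9,10} 168
  9 to go: {0,2,3,4,5,7,8,9,10} 108  {0,3,4,5,6,7,8,9,10} 216  {1,3,4,5,6,7,8,9,10} 504  {2,3,4,5,6,7,8,9,10} 216
  if 0:i drops first: 720 orders
  if 1:h drops first: 540 orders
  if 2:l drops first: 720 orders
heap linearizations: 1980

1980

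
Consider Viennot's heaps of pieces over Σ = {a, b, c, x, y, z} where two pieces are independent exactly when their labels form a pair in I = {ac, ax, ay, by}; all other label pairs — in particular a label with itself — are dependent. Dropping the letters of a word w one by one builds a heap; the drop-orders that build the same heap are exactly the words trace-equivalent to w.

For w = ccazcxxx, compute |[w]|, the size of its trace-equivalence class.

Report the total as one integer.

3

drop 0:c onto floor
drop 1:c onto {0:c}
drop 2:a onto floor
drop 3:z onto {1:c, 2:a}
drop 4:c onto {3:z}
drop 5:x onto {4:c}
drop 6:x onto {5:x}
drop 7:x onto {6:x}
ground layer = {0:c, 2:a}
drop-orders for the pieces not yet dropped (sum over which currently-grounded one goes next):
  1 to go: {7} 1
  2 to go: {6,7} 1
  3 to go: {5,6,7} 1
  4 to go: {4,5,6,7} 1
  5 to go: {3,4,5,6,7} 1
  6 to go: {1,3,4,5,6,7} 1  {2,3,4,5,6,7} 1
  if 0:c drops first: 2 orders
  if 2:a drops first: 1 orders
heap linearizations: 3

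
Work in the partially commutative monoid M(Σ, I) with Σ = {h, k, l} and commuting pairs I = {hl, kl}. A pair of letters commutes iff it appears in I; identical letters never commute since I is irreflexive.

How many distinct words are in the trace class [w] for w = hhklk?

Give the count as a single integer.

5

0(h) covers ∅
1(h) covers 0:h
2(k) covers 1:h
3(l) covers ∅
4(k) covers 2:k
floor of heap: 0:h, 3:l
completions by unplaced set U, small U first (add the entries for U minus each lowest piece of U):
  |U|=1: {3}:1  {4}:1
  |U|=2: {2,4}:1  {3,4}:2
  |U|=3: {1,2,4}:1  {2,3,4}:3
  start at 0(h): 4
  start at 3(l): 1
sum over floor = 5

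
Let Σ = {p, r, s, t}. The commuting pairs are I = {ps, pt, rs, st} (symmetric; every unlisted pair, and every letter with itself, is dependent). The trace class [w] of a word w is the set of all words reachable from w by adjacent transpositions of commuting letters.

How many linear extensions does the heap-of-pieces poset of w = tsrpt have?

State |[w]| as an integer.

piece 0:t — minimal
piece 1:s — minimal
piece 2:r rests on {0:t}
piece 3:p rests on {2:r}
piece 4:t rests on {2:r}
minimal pieces: {0:t, 1:s}
ways to finish when only these pieces remain (= sum over removing one remaining piece with nothing left below it):
  1 left: {1}→1  {3}→1  {4}→1
  2 left: {1,3}→2  {1,4}→2  {3,4}→2
  3 left: {1,3,4}→6  {2,3,4}→2
  placing 0:t first → 8 extensions
  placing 1:s first → 2 extensions
total linear extensions = 10

10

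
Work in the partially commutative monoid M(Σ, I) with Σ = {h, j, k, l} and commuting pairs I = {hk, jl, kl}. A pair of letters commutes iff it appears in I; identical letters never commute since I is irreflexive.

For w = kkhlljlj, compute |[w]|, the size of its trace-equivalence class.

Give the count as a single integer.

drop 0:k onto floor
drop 1:k onto {0:k}
drop 2:h onto floor
drop 3:l onto {2:h}
drop 4:l onto {3:l}
drop 5:j onto {1:k, 2:h}
drop 6:l onto {4:l}
drop 7:j onto {5:j}
ground layer = {0:k, 2:h}
drop-orders for the pieces not yet dropped (sum over which currently-grounded one goes next):
  1 to go: {6} 1  {7} 1
  2 to go: {4,6} 1  {5,7} 1  {6,7} 2
  3 to go: {1,5,7} 1  {3,4,6} 1  {4,6,7} 3  {5,6,7} 3
  4 to go: {0,1,5,7} 1  {1,5,6,7} 4  {3,4,6,7} 4  {4,5,6,7} 6
  5 to go: {0,1,5,6,7} 5  {1,4,5,6,7} 10  {3,4,5,6,7} 10
  6 to go: {0,1,4,5,6,7} 15  {1,3,4,5,6,7} 20  {2,3,4,5,6,7} 10
  if 0:k drops first: 30 orders
  if 2:h drops first: 35 orders
heap linearizations: 65

65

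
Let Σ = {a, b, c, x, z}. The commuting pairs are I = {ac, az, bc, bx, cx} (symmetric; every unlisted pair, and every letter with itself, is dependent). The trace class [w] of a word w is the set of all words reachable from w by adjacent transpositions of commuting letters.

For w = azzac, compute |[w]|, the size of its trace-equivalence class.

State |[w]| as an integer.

10

#0=a has no predecessor
#1=z has no predecessor
#2=z depends on [1:z]
#3=a depends on [0:a]
#4=c depends on [2:z]
sources: [0:a, 1:z]
N(rest) = Σ N(rest − s) over sources s of rest; N(one piece) = 1:
  size 1 → [3]=1  [4]=1
  size 2 → [0,3]=1  [2,4]=1  [3,4]=2
  size 3 → [0,3,4]=3  [1,2,4]=1  [2,3,4]=3
  first=0(a) contributes 4
  first=1(z) contributes 6
|[w]| = 10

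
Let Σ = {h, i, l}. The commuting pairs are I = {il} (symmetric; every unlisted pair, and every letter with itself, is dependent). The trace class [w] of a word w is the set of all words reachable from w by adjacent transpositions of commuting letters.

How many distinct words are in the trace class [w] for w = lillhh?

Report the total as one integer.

4

0(l) covers ∅
1(i) covers ∅
2(l) covers 0:l
3(l) covers 2:l
4(h) covers 1:i, 3:l
5(h) covers 4:h
floor of heap: 0:l, 1:i
completions by unplaced set U, small U first (add the entries for U minus each lowest piece of U):
  |U|=1: {5}:1
  |U|=2: {4,5}:1
  |U|=3: {1,4,5}:1  {3,4,5}:1
  |U|=4: {1,3,4,5}:2  {2,3,4,5}:1
  start at 0(l): 3
  start at 1(i): 1
sum over floor = 4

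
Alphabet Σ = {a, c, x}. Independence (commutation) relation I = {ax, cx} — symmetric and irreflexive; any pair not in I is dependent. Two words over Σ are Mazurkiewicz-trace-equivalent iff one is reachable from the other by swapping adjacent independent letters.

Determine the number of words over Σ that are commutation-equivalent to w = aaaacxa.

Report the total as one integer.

7

#0=a has no predecessor
#1=a depends on [0:a]
#2=a depends on [1:a]
#3=a depends on [2:a]
#4=c depends on [3:a]
#5=x has no predecessor
#6=a depends on [4:c]
sources: [0:a, 5:x]
N(rest) = Σ N(rest − s) over sources s of rest; N(one piece) = 1:
  size 1 → [5]=1  [6]=1
  size 2 → [4,6]=1  [5,6]=2
  size 3 → [3,4,6]=1  [4,5,6]=3
  size 4 → [2,3,4,6]=1  [3,4,5,6]=4
  size 5 → [1,2,3,4,6]=1  [2,3,4,5,6]=5
  first=0(a) contributes 6
  first=5(x) contributes 1
|[w]| = 7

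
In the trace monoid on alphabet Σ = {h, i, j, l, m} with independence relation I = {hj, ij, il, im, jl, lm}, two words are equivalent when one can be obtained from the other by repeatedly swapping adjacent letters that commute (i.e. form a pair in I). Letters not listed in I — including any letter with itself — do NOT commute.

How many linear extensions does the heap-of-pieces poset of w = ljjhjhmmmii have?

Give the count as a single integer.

281

piece 0:l — minimal
piece 1:j — minimal
piece 2:j rests on {1:j}
piece 3:h rests on {0:l}
piece 4:j rests on {2:j}
piece 5:h rests on {3:h}
piece 6:m rests on {4:j, 5:h}
piece 7:m rests on {6:m}
piece 8:m rests on {7:m}
piece 9:i rests on {5:h}
piece 10:i rests on {9:i}
minimal pieces: {0:l, 1:j}
ways to finish when only these pieces remain (= sum over removing one remaining piece with nothing left below it):
  1 left: {8}→1  {10}→1
  2 left: {7,8}→1  {8,10}→2  {9,10}→1
  3 left: {6,7,8}→1  {7,8,10}→3  {8,9,10}→3
  4 left: {4,6,7,8}→1  {6,7,8,10}→4  {7,8,9,10}→6
  5 left: {2,4,6,7,8}→1  {4,6,7,8,10}→5  {6,7,8,9,10}→10
  6 left: {1,2,4,6,7,8}→1  {2,4,6,7,8,10}→6  {4,6,7,8,9,10}→15  {5,6,7,8,9,10}→10
  7 left: {1,2,4,6,7,8,10}→7  {2,4,6,7,8,9,10}→21  {3,5,6,7,8,9,10}→10  {4,5,6,7,8,9,10}→25
  8 left: {0,3,5,6,7,8,9,10}→10  {1,2,4,6,7,8,9,10}→28  {2,4,5,6,7,8,9,10}→46  {3,4,5,6,7,8,9,10}→35
  9 left: {0,3,4,5,6,7,8,9,10}→45  {1,2,4,5,6,7,8,9,10}→74  {2,3,4,5,6,7,8,9,10}→81
  placing 0:l first → 155 extensions
  placing 1:j first → 126 extensions
total linear extensions = 281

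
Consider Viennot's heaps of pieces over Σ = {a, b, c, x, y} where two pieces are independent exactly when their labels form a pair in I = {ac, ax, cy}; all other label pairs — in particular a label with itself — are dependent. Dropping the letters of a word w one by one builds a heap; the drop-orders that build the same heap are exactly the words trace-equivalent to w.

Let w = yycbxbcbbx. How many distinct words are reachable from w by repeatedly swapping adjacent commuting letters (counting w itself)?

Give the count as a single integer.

drop 0:y onto floor
drop 1:y onto {0:y}
drop 2:c onto floor
drop 3:b onto {1:y, 2:c}
drop 4:x onto {3:b}
drop 5:b onto {4:x}
drop 6:c onto {5:b}
drop 7:b onto {6:c}
drop 8:b onto {7:b}
drop 9:x onto {8:b}
ground layer = {0:y, 2:c}
drop-orders for the pieces not yet dropped (sum over which currently-grounded one goes next):
  1 to go: {9} 1
  2 to go: {8,9} 1
  3 to go: {7,8,9} 1
  4 to go: {6,7,8,9} 1
  5 to go: {5,6,7,8,9} 1
  6 to go: {4,5,6,7,8,9} 1
  7 to go: {3,4,5,6,7,8,9} 1
  8 to go: {1,3,4,5,6,7,8,9} 1  {2,3,4,5,6,7,8,9} 1
  if 0:y drops first: 2 orders
  if 2:c drops first: 1 orders
heap linearizations: 3

3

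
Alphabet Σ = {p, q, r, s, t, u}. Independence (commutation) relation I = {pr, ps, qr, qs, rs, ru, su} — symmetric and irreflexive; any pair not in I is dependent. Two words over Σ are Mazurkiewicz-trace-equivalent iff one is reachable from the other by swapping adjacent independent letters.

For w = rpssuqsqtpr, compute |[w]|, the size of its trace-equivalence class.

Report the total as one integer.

560

drop 0:r onto floor
drop 1:p onto floor
drop 2:s onto floor
drop 3:s onto {2:s}
drop 4:u onto {1:p}
drop 5:q onto {4:u}
drop 6:s onto {3:s}
drop 7:q onto {5:q}
drop 8:t onto {0:r, 6:s, 7:q}
drop 9:p onto {8:t}
drop 10:r onto {8:t}
ground layer = {0:r, 1:p, 2:s}
drop-orders for the pieces not yet dropped (sum over which currently-grounded one goes next):
  1 to go: {9} 1  {10} 1
  2 to go: {9,10} 2
  3 to go: {8,9,10} 2
  4 to go: {0,8,9,10} 2  {6,8,9,10} 2  {7,8,9,10} 2
  5 to go: {0,6,8,9,10} 4  {0,7,8,9,10} 4  {3,6,8,9,10} 2  {5,7,8,9,10} 2  {6,7,8,9,10} 4
  6 to go: {0,3,6,8,9,10} 6  {0,5,7,8,9,10} 6  {0,6,7,8,9,10} 12  {2,3,6,8,9,10} 2  {3,6,7,8,9,10} 6  {4,5,7,8,9,10} 2  {5,6,7,8,9,10} 6
  7 to go: {0,2,3,6,8,9,10} 8  {0,3,6,7,8,9,10} 24  {0,4,5,7,8,9,10} 8  {0,5,6,7,8,9,10} 24  {1,4,5,7,8,9,10} 2  {2,3,6,7,8,9,10} 8  {3,5,6,7,8,9,10} 12  {4,5,6,7,8,9,10} 8
  8 to go: {0,1,4,5,7,8,9,10} 10  {0,2,3,6,7,8,9,10} 40  {0,3,5,6,7,8,9,10} 60  {0,4,5,6,7,8,9,10} 40  {1,4,5,6,7,8,9,10} 10  {2,3,5,6,7,8,9,10} 20  {3,4,5,6,7,8,9,10} 20
  9 to go: {0,1,4,5,6,7,8,9,10} 60  {0,2,3,5,6,7,8,9,10} 120  {0,3,4,5,6,7,8,9,10} 120  {1,3,4,5,6,7,8,9,10} 30  {2,3,4,5,6,7,8,9,10} 40
  if 0:r drops first: 70 orders
  if 1:p drops first: 280 orders
  if 2:s drops first: 210 orders
heap linearizations: 560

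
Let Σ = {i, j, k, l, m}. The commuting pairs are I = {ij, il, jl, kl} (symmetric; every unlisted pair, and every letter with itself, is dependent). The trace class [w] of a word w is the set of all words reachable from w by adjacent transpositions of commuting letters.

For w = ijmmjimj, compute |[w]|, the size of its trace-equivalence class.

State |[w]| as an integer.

4

0(i) covers ∅
1(j) covers ∅
2(m) covers 0:i, 1:j
3(m) covers 2:m
4(j) covers 3:m
5(i) covers 3:m
6(m) covers 4:j, 5:i
7(j) covers 6:m
floor of heap: 0:i, 1:j
completions by unplaced set U, small U first (add the entries for U minus each lowest piece of U):
  |U|=1: {7}:1
  |U|=2: {6,7}:1
  |U|=3: {4,6,7}:1  {5,6,7}:1
  |U|=4: {4,5,6,7}:2
  |U|=5: {3,4,5,6,7}:2
  |U|=6: {2,3,4,5,6,7}:2
  start at 0(i): 2
  start at 1(j): 2
sum over floor = 4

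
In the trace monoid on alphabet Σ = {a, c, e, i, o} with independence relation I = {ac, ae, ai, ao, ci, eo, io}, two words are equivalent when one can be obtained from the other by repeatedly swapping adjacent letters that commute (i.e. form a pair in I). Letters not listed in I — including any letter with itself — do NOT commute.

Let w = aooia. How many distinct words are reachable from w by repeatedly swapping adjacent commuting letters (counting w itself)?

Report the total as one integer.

30

0(a) covers ∅
1(o) covers ∅
2(o) covers 1:o
3(i) covers ∅
4(a) covers 0:a
floor of heap: 0:a, 1:o, 3:i
completions by unplaced set U, small U first (add the entries for U minus each lowest piece of U):
  |U|=1: {2}:1  {3}:1  {4}:1
  |U|=2: {0,4}:1  {1,2}:1  {2,3}:2  {2,4}:2  {3,4}:2
  |U|=3: {0,2,4}:3  {0,3,4}:3  {1,2,3}:3  {1,2,4}:3  {2,3,4}:6
  start at 0(a): 12
  start at 1(o): 12
  start at 3(i): 6
sum over floor = 30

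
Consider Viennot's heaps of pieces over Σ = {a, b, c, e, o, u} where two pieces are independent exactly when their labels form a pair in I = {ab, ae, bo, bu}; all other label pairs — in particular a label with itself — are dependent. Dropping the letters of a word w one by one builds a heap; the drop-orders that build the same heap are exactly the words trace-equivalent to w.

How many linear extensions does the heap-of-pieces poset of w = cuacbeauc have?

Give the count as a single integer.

3

piece 0:c — minimal
piece 1:u rests on {0:c}
piece 2:a rests on {1:u}
piece 3:c rests on {2:a}
piece 4:b rests on {3:c}
piece 5:e rests on {4:b}
piece 6:a rests on {3:c}
piece 7:u rests on {5:e, 6:a}
piece 8:c rests on {7:u}
minimal pieces: {0:c}
ways to finish when only these pieces remain (= sum over removing one remaining piece with nothing left below it):
  1 left: {8}→1
  2 left: {7,8}→1
  3 left: {5,7,8}→1  {6,7,8}→1
  4 left: {4,5,7,8}→1  {5,6,7,8}→2
  5 left: {4,5,6,7,8}→3
  6 left: {3,4,5,6,7,8}→3
  7 left: {2,3,4,5,6,7,8}→3
  placing 0:c first → 3 extensions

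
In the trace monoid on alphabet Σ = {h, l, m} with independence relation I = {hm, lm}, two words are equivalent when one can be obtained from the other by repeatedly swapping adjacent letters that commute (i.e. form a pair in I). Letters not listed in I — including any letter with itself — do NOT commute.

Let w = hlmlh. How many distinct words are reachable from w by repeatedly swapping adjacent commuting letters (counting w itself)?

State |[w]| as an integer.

0(h) covers ∅
1(l) covers 0:h
2(m) covers ∅
3(l) covers 1:l
4(h) covers 3:l
floor of heap: 0:h, 2:m
completions by unplaced set U, small U first (add the entries for U minus each lowest piece of U):
  |U|=1: {2}:1  {4}:1
  |U|=2: {2,4}:2  {3,4}:1
  |U|=3: {1,3,4}:1  {2,3,4}:3
  start at 0(h): 4
  start at 2(m): 1
sum over floor = 5

5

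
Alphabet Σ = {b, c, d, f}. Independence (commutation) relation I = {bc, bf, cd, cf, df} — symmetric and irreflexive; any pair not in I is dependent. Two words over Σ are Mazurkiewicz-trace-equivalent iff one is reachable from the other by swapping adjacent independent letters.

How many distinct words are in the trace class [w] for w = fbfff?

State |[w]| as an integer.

5

#0=f has no predecessor
#1=b has no predecessor
#2=f depends on [0:f]
#3=f depends on [2:f]
#4=f depends on [3:f]
sources: [0:f, 1:b]
N(rest) = Σ N(rest − s) over sources s of rest; N(one piece) = 1:
  size 1 → [1]=1  [4]=1
  size 2 → [1,4]=2  [3,4]=1
  size 3 → [1,3,4]=3  [2,3,4]=1
  first=0(f) contributes 4
  first=1(b) contributes 1
|[w]| = 5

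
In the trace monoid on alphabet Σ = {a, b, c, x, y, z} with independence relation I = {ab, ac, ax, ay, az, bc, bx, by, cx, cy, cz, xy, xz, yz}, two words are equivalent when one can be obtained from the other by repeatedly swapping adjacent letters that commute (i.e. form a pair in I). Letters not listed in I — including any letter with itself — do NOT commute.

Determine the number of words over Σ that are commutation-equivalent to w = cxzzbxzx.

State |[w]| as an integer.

280

drop 0:c onto floor
drop 1:x onto floor
drop 2:z onto floor
drop 3:z onto {2:z}
drop 4:b onto {3:z}
drop 5:x onto {1:x}
drop 6:z onto {4:b}
drop 7:x onto {5:x}
ground layer = {0:c, 1:x, 2:z}
drop-orders for the pieces not yet dropped (sum over which currently-grounded one goes next):
  1 to go: {0} 1  {6} 1  {7} 1
  2 to go: {0,6} 2  {0,7} 2  {4,6} 1  {5,7} 1  {6,7} 2
  3 to go: {0,4,6} 3  {0,5,7} 3  {0,6,7} 6  {1,5,7} 1  {3,4,6} 1  {4,6,7} 3  {5,6,7} 3
  4 to go: {0,1,5,7} 4  {0,3,4,6} 4  {0,4,6,7} 12  {0,5,6,7} 12  {1,5,6,7} 4  {2,3,4,6} 1  {3,4,6,7} 4  {4,5,6,7} 6
  5 to go: {0,1,5,6,7} 20  {0,2,3,4,6} 5  {0,3,4,6,7} 20  {0,4,5,6,7} 30  {1,4,5,6,7} 10  {2,3,4,6,7} 5  {3,4,5,6,7} 10
  6 to go: {0,1,4,5,6,7} 60  {0,2,3,4,6,7} 30  {0,3,4,5,6,7} 60  {1,3,4,5,6,7} 20  {2,3,4,5,6,7} 15
  if 0:c drops first: 35 orders
  if 1:x drops first: 105 orders
  if 2:z drops first: 140 orders
heap linearizations: 280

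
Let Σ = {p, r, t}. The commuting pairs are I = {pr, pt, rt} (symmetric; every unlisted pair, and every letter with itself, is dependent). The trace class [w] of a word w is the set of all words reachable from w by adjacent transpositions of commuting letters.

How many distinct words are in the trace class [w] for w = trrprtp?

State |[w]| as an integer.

drop 0:t onto floor
drop 1:r onto floor
drop 2:r onto {1:r}
drop 3:p onto floor
drop 4:r onto {2:r}
drop 5:t onto {0:t}
drop 6:p onto {3:p}
ground layer = {0:t, 1:r, 3:p}
drop-orders for the pieces not yet dropped (sum over which currently-grounded one goes next):
  1 to go: {4} 1  {5} 1  {6} 1
  2 to go: {0,5} 1  {2,4} 1  {3,6} 1  {4,5} 2  {4,6} 2  {5,6} 2
  3 to go: {0,4,5} 3  {0,5,6} 3  {1,2,4} 1  {2,4,5} 3  {2,4,6} 3  {3,4,6} 3  {3,5,6} 3  {4,5,6} 6
  4 to go: {0,2,4,5} 6  {0,3,5,6} 6  {0,4,5,6} 12  {1,2,4,5} 4  {1,2,4,6} 4  {2,3,4,6} 6  {2,4,5,6} 12  {3,4,5,6} 12
  5 to go: {0,1,2,4,5} 10  {0,2,4,5,6} 30  {0,3,4,5,6} 30  {1,2,3,4,6} 10  {1,2,4,5,6} 20  {2,3,4,5,6} 30
  if 0:t drops first: 60 orders
  if 1:r drops first: 90 orders
  if 3:p drops first: 60 orders
heap linearizations: 210

210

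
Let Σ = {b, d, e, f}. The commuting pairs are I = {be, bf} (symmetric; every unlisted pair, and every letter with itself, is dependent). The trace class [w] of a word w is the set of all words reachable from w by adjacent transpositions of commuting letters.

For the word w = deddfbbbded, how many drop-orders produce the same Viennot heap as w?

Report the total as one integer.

piece 0:d — minimal
piece 1:e rests on {0:d}
piece 2:d rests on {1:e}
piece 3:d rests on {2:d}
piece 4:f rests on {3:d}
piece 5:b rests on {3:d}
piece 6:b rests on {5:b}
piece 7:b rests on {6:b}
piece 8:d rests on {4:f, 7:b}
piece 9:e rests on {8:d}
piece 10:d rests on {9:e}
minimal pieces: {0:d}
ways to finish when only these pieces remain (= sum over removing one remaining piece with nothing left below it):
  1 left: {10}→1
  2 left: {9,10}→1
  3 left: {8,9,10}→1
  4 left: {4,8,9,10}→1  {7,8,9,10}→1
  5 left: {4,7,8,9,10}→2  {6,7,8,9,10}→1
  6 left: {4,6,7,8,9,10}→3  {5,6,7,8,9,10}→1
  7 left: {4,5,6,7,8,9,10}→4
  8 left: {3,4,5,6,7,8,9,10}→4
  9 left: {2,3,4,5,6,7,8,9,10}→4
  placing 0:d first → 4 extensions

4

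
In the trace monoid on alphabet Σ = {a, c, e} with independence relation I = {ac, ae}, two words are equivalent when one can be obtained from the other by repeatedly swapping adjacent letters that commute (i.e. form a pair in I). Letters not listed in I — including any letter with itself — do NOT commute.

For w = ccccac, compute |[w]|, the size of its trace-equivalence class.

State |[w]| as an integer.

6

#0=c has no predecessor
#1=c depends on [0:c]
#2=c depends on [1:c]
#3=c depends on [2:c]
#4=a has no predecessor
#5=c depends on [3:c]
sources: [0:c, 4:a]
N(rest) = Σ N(rest − s) over sources s of rest; N(one piece) = 1:
  size 1 → [4]=1  [5]=1
  size 2 → [3,5]=1  [4,5]=2
  size 3 → [2,3,5]=1  [3,4,5]=3
  size 4 → [1,2,3,5]=1  [2,3,4,5]=4
  first=0(c) contributes 5
  first=4(a) contributes 1
|[w]| = 6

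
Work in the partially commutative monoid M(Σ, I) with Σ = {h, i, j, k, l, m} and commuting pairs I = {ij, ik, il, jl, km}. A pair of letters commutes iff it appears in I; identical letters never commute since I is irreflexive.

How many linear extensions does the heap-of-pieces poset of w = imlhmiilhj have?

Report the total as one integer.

piece 0:i — minimal
piece 1:m rests on {0:i}
piece 2:l rests on {1:m}
piece 3:h rests on {2:l}
piece 4:m rests on {3:h}
piece 5:i rests on {4:m}
piece 6:i rests on {5:i}
piece 7:l rests on {4:m}
piece 8:h rests on {6:i, 7:l}
piece 9:j rests on {8:h}
minimal pieces: {0:i}
ways to finish when only these pieces remain (= sum over removing one remaining piece with nothing left below it):
  1 left: {9}→1
  2 left: {8,9}→1
  3 left: {6,8,9}→1  {7,8,9}→1
  4 left: {5,6,8,9}→1  {6,7,8,9}→2
  5 left: {5,6,7,8,9}→3
  6 left: {4,5,6,7,8,9}→3
  7 left: {3,4,5,6,7,8,9}→3
  8 left: {2,3,4,5,6,7,8,9}→3
  placing 0:i first → 3 extensions

3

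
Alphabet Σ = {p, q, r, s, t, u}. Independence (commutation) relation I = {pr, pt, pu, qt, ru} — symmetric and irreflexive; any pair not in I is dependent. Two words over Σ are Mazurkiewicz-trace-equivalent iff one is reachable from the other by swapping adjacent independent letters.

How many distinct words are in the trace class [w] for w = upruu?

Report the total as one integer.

drop 0:u onto floor
drop 1:p onto floor
drop 2:r onto floor
drop 3:u onto {0:u}
drop 4:u onto {3:u}
ground layer = {0:u, 1:p, 2:r}
drop-orders for the pieces not yet dropped (sum over which currently-grounded one goes next):
  1 to go: {1} 1  {2} 1  {4} 1
  2 to go: {1,2} 2  {1,4} 2  {2,4} 2  {3,4} 1
  3 to go: {0,3,4} 1  {1,2,4} 6  {1,3,4} 3  {2,3,4} 3
  if 0:u drops first: 12 orders
  if 1:p drops first: 4 orders
  if 2:r drops first: 4 orders
heap linearizations: 20

20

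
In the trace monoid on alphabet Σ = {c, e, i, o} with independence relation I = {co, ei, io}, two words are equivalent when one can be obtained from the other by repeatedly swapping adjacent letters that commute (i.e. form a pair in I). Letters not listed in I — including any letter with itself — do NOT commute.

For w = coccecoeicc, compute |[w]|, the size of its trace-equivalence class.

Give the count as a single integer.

20

#0=c has no predecessor
#1=o has no predecessor
#2=c depends on [0:c]
#3=c depends on [2:c]
#4=e depends on [1:o, 3:c]
#5=c depends on [4:e]
#6=o depends on [4:e]
#7=e depends on [5:c, 6:o]
#8=i depends on [5:c]
#9=c depends on [7:e, 8:i]
#10=c depends on [9:c]
sources: [0:c, 1:o]
N(rest) = Σ N(rest − s) over sources s of rest; N(one piece) = 1:
  size 1 → [10]=1
  size 2 → [9,10]=1
  size 3 → [7,9,10]=1  [8,9,10]=1
  size 4 → [6,7,9,10]=1  [7,8,9,10]=2
  size 5 → [5,7,8,9,10]=2  [6,7,8,9,10]=3
  size 6 → [5,6,7,8,9,10]=5
  size 7 → [4,5,6,7,8,9,10]=5
  size 8 → [1,4,5,6,7,8,9,10]=5  [3,4,5,6,7,8,9,10]=5
  size 9 → [1,3,4,5,6,7,8,9,10]=10  [2,3,4,5,6,7,8,9,10]=5
  first=0(c) contributes 15
  first=1(o) contributes 5
|[w]| = 20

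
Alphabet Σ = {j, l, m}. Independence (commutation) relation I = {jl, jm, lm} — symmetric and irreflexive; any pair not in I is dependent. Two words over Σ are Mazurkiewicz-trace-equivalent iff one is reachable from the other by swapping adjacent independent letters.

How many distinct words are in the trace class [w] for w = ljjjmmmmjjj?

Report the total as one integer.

2310

0(l) covers ∅
1(j) covers ∅
2(j) covers 1:j
3(j) covers 2:j
4(m) covers ∅
5(m) covers 4:m
6(m) covers 5:m
7(m) covers 6:m
8(j) covers 3:j
9(j) covers 8:j
10(j) covers 9:j
floor of heap: 0:l, 1:j, 4:m
completions by unplaced set U, small U first (add the entries for U minus each lowest piece of U):
  |U|=1: {0}:1  {7}:1  {10}:1
  |U|=2: {0,7}:2  {0,10}:2  {6,7}:1  {7,10}:2  {9,10}:1
  |U|=3: {0,6,7}:3  {0,7,10}:6  {0,9,10}:3  {5,6,7}:1  {6,7,10}:3  {7,9,10}:3  {8,9,10}:1
  |U|=4: {0,5,6,7}:4  {0,6,7,10}:12  {0,7,9,10}:12  {0,8,9,10}:4  {3,8,9,10}:1  {4,5,6,7}:1  {5,6,7,10}:4  {6,7,9,10}:6  {7,8,9,10}:4
  |U|=5: {0,3,8,9,10}:5  {0,4,5,6,7}:5  {0,5,6,7,10}:20  {0,6,7,9,10}:30  {0,7,8,9,10}:20  {2,3,8,9,10}:1  {3,7,8,9,10}:5  {4,5,6,7,10}:5  {5,6,7,9,10}:10  {6,7,8,9,10}:10
  |U|=6: {0,2,3,8,9,10}:6  {0,3,7,8,9,10}:30  {0,4,5,6,7,10}:30  {0,5,6,7,9,10}:60  {0,6,7,8,9,10}:60  {1,2,3,8,9,10}:1  {2,3,7,8,9,10}:6  {3,6,7,8,9,10}:15  {4,5,6,7,9,10}:15  {5,6,7,8,9,10}:20
  |U|=7: {0,1,2,3,8,9,10}:7  {0,2,3,7,8,9,10}:42  {0,3,6,7,8,9,10}:105  {0,4,5,6,7,9,10}:105  {0,5,6,7,8,9,10}:140  {1,2,3,7,8,9,10}:7  {2,3,6,7,8,9,10}:21  {3,5,6,7,8,9,10}:35  {4,5,6,7,8,9,10}:35
  |U|=8: {0,1,2,3,7,8,9,10}:56  {0,2,3,6,7,8,9,10}:168  {0,3,5,6,7,8,9,10}:280  {0,4,5,6,7,8,9,10}:280  {1,2,3,6,7,8,9,10}:28  {2,3,5,6,7,8,9,10}:56  {3,4,5,6,7,8,9,10}:70
  |U|=9: {0,1,2,3,6,7,8,9,10}:252  {0,2,3,5,6,7,8,9,10}:504  {0,3,4,5,6,7,8,9,10}:630  {1,2,3,5,6,7,8,9,10}:84  {2,3,4,5,6,7,8,9,10}:126
  start at 0(l): 210
  start at 1(j): 1260
  start at 4(m): 840
sum over floor = 2310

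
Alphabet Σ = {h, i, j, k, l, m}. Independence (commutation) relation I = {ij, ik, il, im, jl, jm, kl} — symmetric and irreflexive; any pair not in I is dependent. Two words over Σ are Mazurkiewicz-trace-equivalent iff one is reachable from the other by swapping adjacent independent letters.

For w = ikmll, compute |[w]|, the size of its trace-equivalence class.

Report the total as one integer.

5

drop 0:i onto floor
drop 1:k onto floor
drop 2:m onto {1:k}
drop 3:l onto {2:m}
drop 4:l onto {3:l}
ground layer = {0:i, 1:k}
drop-orders for the pieces not yet dropped (sum over which currently-grounded one goes next):
  1 to go: {0} 1  {4} 1
  2 to go: {0,4} 2  {3,4} 1
  3 to go: {0,3,4} 3  {2,3,4} 1
  if 0:i drops first: 1 orders
  if 1:k drops first: 4 orders
heap linearizations: 5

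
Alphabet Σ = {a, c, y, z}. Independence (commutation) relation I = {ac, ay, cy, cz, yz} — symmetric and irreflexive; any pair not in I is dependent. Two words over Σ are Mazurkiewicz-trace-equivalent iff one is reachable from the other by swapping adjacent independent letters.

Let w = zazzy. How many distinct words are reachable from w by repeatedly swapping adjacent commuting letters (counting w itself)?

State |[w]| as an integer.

5

drop 0:z onto floor
drop 1:a onto {0:z}
drop 2:z onto {1:a}
drop 3:z onto {2:z}
drop 4:y onto floor
ground layer = {0:z, 4:y}
drop-orders for the pieces not yet dropped (sum over which currently-grounded one goes next):
  1 to go: {3} 1  {4} 1
  2 to go: {2,3} 1  {3,4} 2
  3 to go: {1,2,3} 1  {2,3,4} 3
  if 0:z drops first: 4 orders
  if 4:y drops first: 1 orders
heap linearizations: 5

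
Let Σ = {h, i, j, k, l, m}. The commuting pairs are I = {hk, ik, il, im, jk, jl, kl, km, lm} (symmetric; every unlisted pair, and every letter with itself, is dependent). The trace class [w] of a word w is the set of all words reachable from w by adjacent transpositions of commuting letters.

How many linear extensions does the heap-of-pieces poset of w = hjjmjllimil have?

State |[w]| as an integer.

piece 0:h — minimal
piece 1:j rests on {0:h}
piece 2:j rests on {1:j}
piece 3:m rests on {2:j}
piece 4:j rests on {3:m}
piece 5:l rests on {0:h}
piece 6:l rests on {5:l}
piece 7:i rests on {4:j}
piece 8:m rests on {4:j}
piece 9:i rests on {7:i}
piece 10:l rests on {6:l}
minimal pieces: {0:h}
ways to finish when only these pieces remain (= sum over removing one remaining piece with nothing left below it):
  1 left: {8}→1  {9}→1  {10}→1
  2 left: {6,10}→1  {7,9}→1  {8,9}→2  {8,10}→2  {9,10}→2
  3 left: {5,6,10}→1  {6,8,10}→3  {6,9,10}→3  {7,8,9}→3  {7,9,10}→3  {8,9,10}→6
  4 left: {4,7,8,9}→3  {5,6,8,10}→4  {5,6,9,10}→4  {6,7,9,10}→6  {6,8,9,10}→12  {7,8,9,10}→12
  5 left: {3,4,7,8,9}→3  {4,7,8,9,10}→15  {5,6,7,9,10}→10  {5,6,8,9,10}→20  {6,7,8,9,10}→30
  6 left: {2,3,4,7,8,9}→3  {3,4,7,8,9,10}→18  {4,6,7,8,9,10}→45  {5,6,7,8,9,10}→60
  7 left: {1,2,3,4,7,8,9}→3  {2,3,4,7,8,9,10}→21  {3,4,6,7,8,9,10}→63  {4,5,6,7,8,9,10}→105
  8 left: {1,2,3,4,7,8,9,10}→24  {2,3,4,6,7,8,9,10}→84  {3,4,5,6,7,8,9,10}→168
  9 left: {1,2,3,4,6,7,8,9,10}→108  {2,3,4,5,6,7,8,9,10}→252
  placing 0:h first → 360 extensions

360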